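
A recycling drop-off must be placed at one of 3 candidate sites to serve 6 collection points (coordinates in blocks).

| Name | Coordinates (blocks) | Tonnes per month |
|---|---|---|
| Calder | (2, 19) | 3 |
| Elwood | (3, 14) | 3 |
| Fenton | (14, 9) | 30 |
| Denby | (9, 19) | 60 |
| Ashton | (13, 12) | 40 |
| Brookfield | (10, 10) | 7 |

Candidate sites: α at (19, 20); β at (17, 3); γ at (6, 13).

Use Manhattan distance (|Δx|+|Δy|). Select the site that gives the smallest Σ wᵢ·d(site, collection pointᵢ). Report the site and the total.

Total weighted distance at each candidate:
  α (19, 20): total = 1953
  β (17, 3): total = 2496
  γ (6, 13): total = 1311
Minimum is at γ with total 1311 blocks.

γ, total 1311 blocks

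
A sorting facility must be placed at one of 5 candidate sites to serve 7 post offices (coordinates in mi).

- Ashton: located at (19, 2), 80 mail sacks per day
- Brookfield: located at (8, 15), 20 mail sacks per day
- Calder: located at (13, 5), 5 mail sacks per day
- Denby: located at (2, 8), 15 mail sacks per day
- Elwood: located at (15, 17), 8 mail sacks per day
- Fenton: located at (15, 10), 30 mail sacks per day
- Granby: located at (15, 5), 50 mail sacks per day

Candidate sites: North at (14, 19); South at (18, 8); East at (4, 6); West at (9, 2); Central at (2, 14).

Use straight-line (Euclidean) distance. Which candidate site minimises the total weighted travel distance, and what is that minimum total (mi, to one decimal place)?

Total weighted distance at each candidate:
  North (14, 19): total = 2867.5
  South (18, 8): total = 1396.1
  East (4, 6): total = 2554.5
  West (9, 2): total = 1988.7
  Central (2, 14): total = 3252.8
Minimum is at South with total 1396.1 mi.

South, total 1396.1 mi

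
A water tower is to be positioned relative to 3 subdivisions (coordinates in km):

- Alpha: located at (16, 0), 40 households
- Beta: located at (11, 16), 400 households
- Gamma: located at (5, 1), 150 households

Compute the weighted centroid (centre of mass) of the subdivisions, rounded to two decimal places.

The minimiser of Σwᵢ‖p−pᵢ‖² is the weighted centroid p* = (Σwᵢpᵢ)/(Σwᵢ).
Σwᵢ = 590.
Σwᵢxᵢ = 40·16 + 400·11 + 150·5 = 5790.
Σwᵢyᵢ = 40·0 + 400·16 + 150·1 = 6550.
x* = 5790/590 = 9.81, y* = 6550/590 = 11.10.

(9.81, 11.10)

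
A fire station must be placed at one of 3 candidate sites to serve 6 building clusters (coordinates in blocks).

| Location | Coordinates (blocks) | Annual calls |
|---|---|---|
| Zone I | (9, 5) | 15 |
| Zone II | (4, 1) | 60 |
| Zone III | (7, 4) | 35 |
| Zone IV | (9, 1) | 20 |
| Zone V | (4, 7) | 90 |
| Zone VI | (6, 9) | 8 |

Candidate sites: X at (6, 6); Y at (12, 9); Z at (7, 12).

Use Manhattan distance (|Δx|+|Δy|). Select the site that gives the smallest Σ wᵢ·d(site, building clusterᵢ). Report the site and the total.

X, total 1039 blocks

Total weighted distance at each candidate:
  X (6, 6): total = 1039
  Y (12, 9): total = 2583
  Z (7, 12): total = 2267
Minimum is at X with total 1039 blocks.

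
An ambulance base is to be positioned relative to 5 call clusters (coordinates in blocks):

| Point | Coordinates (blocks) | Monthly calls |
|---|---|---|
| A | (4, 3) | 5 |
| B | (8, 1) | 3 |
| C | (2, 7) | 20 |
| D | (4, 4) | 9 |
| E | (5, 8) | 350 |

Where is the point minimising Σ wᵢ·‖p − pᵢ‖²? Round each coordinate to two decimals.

(4.83, 7.74)

The minimiser of Σwᵢ‖p−pᵢ‖² is the weighted centroid p* = (Σwᵢpᵢ)/(Σwᵢ).
Σwᵢ = 387.
Σwᵢxᵢ = 5·4 + 3·8 + 20·2 + 9·4 + 350·5 = 1870.
Σwᵢyᵢ = 5·3 + 3·1 + 20·7 + 9·4 + 350·8 = 2994.
x* = 1870/387 = 4.83, y* = 2994/387 = 7.74.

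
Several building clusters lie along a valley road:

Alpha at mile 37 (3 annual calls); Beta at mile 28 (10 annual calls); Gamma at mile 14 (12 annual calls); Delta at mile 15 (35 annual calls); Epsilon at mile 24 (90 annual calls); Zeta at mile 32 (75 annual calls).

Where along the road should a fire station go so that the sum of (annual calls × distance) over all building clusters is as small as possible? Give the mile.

For a sum of weighted absolute distances on a line, the optimum is the weighted median (not the mean). Total weight W = 225; half-weight = 112.5.
Sort by position and accumulate weight:
  mile 14 (Gamma, w=12) → cum 12
  mile 15 (Delta, w=35) → cum 47
  mile 24 (Epsilon, w=90) → cum 137  ≥ 112.5 → median here
  mile 28 (Beta, w=10) → cum 147
  mile 32 (Zeta, w=75) → cum 222
  mile 37 (Alpha, w=3) → cum 225
Optimal location: mile 24.

x = 24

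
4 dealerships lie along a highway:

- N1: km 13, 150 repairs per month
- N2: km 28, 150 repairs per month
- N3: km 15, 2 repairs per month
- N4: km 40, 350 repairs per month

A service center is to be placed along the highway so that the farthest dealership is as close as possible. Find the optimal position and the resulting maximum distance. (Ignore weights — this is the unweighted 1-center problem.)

location 26.5, max distance 13.5

The 1-center on a line is the midpoint of the two extreme points: leftmost at 13, rightmost at 40.
Optimal location = (13 + 40)/2 = 26.5; maximum distance = (40 − 13)/2 = 13.5.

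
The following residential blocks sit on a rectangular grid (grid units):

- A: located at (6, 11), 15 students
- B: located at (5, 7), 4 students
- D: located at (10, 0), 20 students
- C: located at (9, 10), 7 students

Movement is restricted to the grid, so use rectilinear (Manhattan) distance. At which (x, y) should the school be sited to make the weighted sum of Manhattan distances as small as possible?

Manhattan distance separates: Σwᵢ(|x−xᵢ|+|y−yᵢ|) = Σwᵢ|x−xᵢ| + Σwᵢ|y−yᵢ|, so x and y are optimised independently as 1-D weighted medians.
Total weight W = 46; half = 23.
x-coordinate, sorted with cumulative weight:
  x=5 (B, w=4) cum 4
  x=6 (A, w=15) cum 19
  x=9 (C, w=7) cum 26  ← median
  x=10 (D, w=20) cum 46
⇒ x* = 9
y-coordinate, sorted with cumulative weight:
  y=0 (D, w=20) cum 20
  y=7 (B, w=4) cum 24  ← median
  y=10 (C, w=7) cum 31
  y=11 (A, w=15) cum 46
⇒ y* = 7

(9, 7)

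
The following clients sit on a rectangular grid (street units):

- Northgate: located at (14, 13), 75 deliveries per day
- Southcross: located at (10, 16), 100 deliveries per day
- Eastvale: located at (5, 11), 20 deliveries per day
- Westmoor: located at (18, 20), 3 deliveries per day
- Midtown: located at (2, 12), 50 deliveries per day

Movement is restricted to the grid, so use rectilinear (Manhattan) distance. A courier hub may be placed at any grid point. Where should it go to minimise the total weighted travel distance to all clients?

(10, 13)

Manhattan distance separates: Σwᵢ(|x−xᵢ|+|y−yᵢ|) = Σwᵢ|x−xᵢ| + Σwᵢ|y−yᵢ|, so x and y are optimised independently as 1-D weighted medians.
Total weight W = 248; half = 124.
x-coordinate, sorted with cumulative weight:
  x=2 (Midtown, w=50) cum 50
  x=5 (Eastvale, w=20) cum 70
  x=10 (Southcross, w=100) cum 170  ← median
  x=14 (Northgate, w=75) cum 245
  x=18 (Westmoor, w=3) cum 248
⇒ x* = 10
y-coordinate, sorted with cumulative weight:
  y=11 (Eastvale, w=20) cum 20
  y=12 (Midtown, w=50) cum 70
  y=13 (Northgate, w=75) cum 145  ← median
  y=16 (Southcross, w=100) cum 245
  y=20 (Westmoor, w=3) cum 248
⇒ y* = 13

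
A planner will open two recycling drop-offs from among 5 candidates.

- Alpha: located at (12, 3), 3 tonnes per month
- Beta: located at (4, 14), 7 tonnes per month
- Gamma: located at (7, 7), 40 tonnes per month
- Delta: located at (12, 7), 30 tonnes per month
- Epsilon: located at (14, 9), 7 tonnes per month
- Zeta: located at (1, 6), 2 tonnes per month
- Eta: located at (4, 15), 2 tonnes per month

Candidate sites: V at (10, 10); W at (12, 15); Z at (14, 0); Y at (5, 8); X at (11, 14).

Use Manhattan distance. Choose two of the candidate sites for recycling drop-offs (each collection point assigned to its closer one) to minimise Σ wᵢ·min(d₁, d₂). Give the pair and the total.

Evaluate every pair (each demand assigned to the nearer of the two):
  {V, Y}: total = 409
  {Z, Y}: total = 515
  {W, Y}: total = 529
  {Y, X}: total = 529
  {V, X}: total = 543
  {V, W}: total = 557
  {V, Z}: total = 558
  {Z, X}: total = 852
  {W, X}: total = 873
  {W, Z}: total = 948
Best pair: {V, Y} with total 409.

{V, Y}, total 409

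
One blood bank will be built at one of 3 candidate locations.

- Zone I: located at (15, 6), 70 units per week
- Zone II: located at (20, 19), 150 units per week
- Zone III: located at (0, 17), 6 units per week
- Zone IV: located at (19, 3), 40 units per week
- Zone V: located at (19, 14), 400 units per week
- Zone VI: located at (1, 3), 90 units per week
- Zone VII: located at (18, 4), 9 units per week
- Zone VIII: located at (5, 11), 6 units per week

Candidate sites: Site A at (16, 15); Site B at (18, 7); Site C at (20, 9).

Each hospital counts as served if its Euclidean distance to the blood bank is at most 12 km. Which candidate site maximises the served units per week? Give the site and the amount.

Site C, covering 669

Coverage radius r = 12 km; a point is covered iff (Δx)²+(Δy)² ≤ 12² = 144.
  Site A (16, 15): covers {Zone I, Zone II, Zone V, Zone VII, Zone VIII} → 635
  Site B (18, 7): covers {Zone I, Zone IV, Zone V, Zone VII} → 519
  Site C (20, 9): covers {Zone I, Zone II, Zone IV, Zone V, Zone VII} → 669
Maximum coverage at Site C: 669 units per week.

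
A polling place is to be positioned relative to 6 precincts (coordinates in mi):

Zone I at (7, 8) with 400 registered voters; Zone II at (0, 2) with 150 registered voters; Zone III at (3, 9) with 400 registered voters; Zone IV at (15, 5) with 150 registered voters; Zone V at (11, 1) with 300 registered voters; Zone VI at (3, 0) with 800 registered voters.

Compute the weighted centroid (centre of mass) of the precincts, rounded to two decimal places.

(5.43, 3.70)

The minimiser of Σwᵢ‖p−pᵢ‖² is the weighted centroid p* = (Σwᵢpᵢ)/(Σwᵢ).
Σwᵢ = 2200.
Σwᵢxᵢ = 400·7 + 150·0 + 400·3 + 150·15 + 300·11 + 800·3 = 11950.
Σwᵢyᵢ = 400·8 + 150·2 + 400·9 + 150·5 + 300·1 + 800·0 = 8150.
x* = 11950/2200 = 5.43, y* = 8150/2200 = 3.70.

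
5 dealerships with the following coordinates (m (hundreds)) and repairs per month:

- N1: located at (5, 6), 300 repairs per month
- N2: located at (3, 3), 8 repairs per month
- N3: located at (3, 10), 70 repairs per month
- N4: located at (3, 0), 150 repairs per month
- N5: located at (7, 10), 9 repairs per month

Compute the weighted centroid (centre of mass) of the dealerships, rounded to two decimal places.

The minimiser of Σwᵢ‖p−pᵢ‖² is the weighted centroid p* = (Σwᵢpᵢ)/(Σwᵢ).
Σwᵢ = 537.
Σwᵢxᵢ = 300·5 + 8·3 + 70·3 + 150·3 + 9·7 = 2247.
Σwᵢyᵢ = 300·6 + 8·3 + 70·10 + 150·0 + 9·10 = 2614.
x* = 2247/537 = 4.18, y* = 2614/537 = 4.87.

(4.18, 4.87)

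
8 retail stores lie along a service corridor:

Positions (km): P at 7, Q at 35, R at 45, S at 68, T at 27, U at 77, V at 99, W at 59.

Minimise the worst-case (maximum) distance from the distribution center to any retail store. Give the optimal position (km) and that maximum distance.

The 1-center on a line is the midpoint of the two extreme points: leftmost at 7, rightmost at 99.
Optimal location = (7 + 99)/2 = 53; maximum distance = (99 − 7)/2 = 46.

location 53, max distance 46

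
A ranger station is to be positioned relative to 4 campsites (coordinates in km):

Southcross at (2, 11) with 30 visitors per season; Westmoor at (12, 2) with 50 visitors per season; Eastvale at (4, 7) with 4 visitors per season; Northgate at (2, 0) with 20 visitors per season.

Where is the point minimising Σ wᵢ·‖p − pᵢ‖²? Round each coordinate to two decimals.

(6.88, 4.40)

The minimiser of Σwᵢ‖p−pᵢ‖² is the weighted centroid p* = (Σwᵢpᵢ)/(Σwᵢ).
Σwᵢ = 104.
Σwᵢxᵢ = 30·2 + 50·12 + 4·4 + 20·2 = 716.
Σwᵢyᵢ = 30·11 + 50·2 + 4·7 + 20·0 = 458.
x* = 716/104 = 6.88, y* = 458/104 = 4.40.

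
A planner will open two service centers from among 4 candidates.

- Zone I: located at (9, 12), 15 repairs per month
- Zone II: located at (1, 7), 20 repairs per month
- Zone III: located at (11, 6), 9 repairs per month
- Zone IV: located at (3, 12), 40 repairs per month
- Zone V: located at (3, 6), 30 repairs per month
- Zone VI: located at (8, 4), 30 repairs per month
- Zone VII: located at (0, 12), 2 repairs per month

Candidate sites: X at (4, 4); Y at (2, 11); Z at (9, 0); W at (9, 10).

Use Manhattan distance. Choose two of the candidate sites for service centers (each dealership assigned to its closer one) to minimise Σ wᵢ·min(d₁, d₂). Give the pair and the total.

Evaluate every pair (each demand assigned to the nearer of the two):
  {X, Y}: total = 597
  {Y, W}: total = 660
  {Y, Z}: total = 708
  {X, W}: total = 756
  {X, Z}: total = 966
  {Z, W}: total = 1096
Best pair: {X, Y} with total 597.

{X, Y}, total 597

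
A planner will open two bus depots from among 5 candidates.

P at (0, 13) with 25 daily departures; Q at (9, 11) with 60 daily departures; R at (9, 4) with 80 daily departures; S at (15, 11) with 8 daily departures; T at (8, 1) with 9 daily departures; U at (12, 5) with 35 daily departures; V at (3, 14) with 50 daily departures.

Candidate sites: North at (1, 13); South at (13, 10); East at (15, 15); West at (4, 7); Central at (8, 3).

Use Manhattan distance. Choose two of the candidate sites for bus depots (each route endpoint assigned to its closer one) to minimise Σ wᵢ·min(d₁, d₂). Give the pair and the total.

Evaluate every pair (each demand assigned to the nearer of the two):
  {North, Central}: total = 1223
  {North, South}: total = 1635
  {West, Central}: total = 1698
  {South, Central}: total = 1812
  {South, West}: total = 1914
  {North, West}: total = 1915
  {East, Central}: total = 2035
  {East, West}: total = 2302
  {South, East}: total = 2510
  {North, East}: total = 2793
Best pair: {North, Central} with total 1223.

{North, Central}, total 1223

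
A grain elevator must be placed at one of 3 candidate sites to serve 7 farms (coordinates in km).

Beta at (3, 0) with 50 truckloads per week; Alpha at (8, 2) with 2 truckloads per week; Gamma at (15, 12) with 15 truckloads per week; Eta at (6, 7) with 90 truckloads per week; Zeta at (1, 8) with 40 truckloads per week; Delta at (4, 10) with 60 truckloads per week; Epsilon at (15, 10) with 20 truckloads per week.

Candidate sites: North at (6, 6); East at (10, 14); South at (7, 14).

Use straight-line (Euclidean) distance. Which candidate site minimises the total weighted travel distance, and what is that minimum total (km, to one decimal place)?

North, total 1277.3 km

Total weighted distance at each candidate:
  North (6, 6): total = 1277.3
  East (10, 14): total = 2606.7
  South (7, 14): total = 2330.5
Minimum is at North with total 1277.3 km.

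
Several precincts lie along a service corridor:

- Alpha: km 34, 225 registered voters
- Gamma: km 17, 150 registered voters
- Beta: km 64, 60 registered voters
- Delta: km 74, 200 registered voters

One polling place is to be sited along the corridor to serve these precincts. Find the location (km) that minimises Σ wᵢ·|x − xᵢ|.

x = 34

For a sum of weighted absolute distances on a line, the optimum is the weighted median (not the mean). Total weight W = 635; half-weight = 317.5.
Sort by position and accumulate weight:
  km 17 (Gamma, w=150) → cum 150
  km 34 (Alpha, w=225) → cum 375  ≥ 317.5 → median here
  km 64 (Beta, w=60) → cum 435
  km 74 (Delta, w=200) → cum 635
Optimal location: km 34.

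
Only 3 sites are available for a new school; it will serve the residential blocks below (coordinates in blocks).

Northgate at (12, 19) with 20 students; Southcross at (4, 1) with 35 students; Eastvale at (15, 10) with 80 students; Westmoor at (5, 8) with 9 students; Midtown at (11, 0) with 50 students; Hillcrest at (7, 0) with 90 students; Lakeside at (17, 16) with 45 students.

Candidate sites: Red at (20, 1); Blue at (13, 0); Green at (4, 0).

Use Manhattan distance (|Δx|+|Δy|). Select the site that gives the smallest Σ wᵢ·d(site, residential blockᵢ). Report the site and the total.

Blue, total 3394 blocks

Total weighted distance at each candidate:
  Red (20, 1): total = 4968
  Blue (13, 0): total = 3394
  Green (4, 0): total = 4261
Minimum is at Blue with total 3394 blocks.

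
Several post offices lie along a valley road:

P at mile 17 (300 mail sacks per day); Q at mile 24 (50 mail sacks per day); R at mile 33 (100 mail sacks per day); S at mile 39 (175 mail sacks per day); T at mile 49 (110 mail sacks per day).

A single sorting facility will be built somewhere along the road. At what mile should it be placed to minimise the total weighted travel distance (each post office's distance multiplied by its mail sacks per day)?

x = 33

For a sum of weighted absolute distances on a line, the optimum is the weighted median (not the mean). Total weight W = 735; half-weight = 367.5.
Sort by position and accumulate weight:
  mile 17 (P, w=300) → cum 300
  mile 24 (Q, w=50) → cum 350
  mile 33 (R, w=100) → cum 450  ≥ 367.5 → median here
  mile 39 (S, w=175) → cum 625
  mile 49 (T, w=110) → cum 735
Optimal location: mile 33.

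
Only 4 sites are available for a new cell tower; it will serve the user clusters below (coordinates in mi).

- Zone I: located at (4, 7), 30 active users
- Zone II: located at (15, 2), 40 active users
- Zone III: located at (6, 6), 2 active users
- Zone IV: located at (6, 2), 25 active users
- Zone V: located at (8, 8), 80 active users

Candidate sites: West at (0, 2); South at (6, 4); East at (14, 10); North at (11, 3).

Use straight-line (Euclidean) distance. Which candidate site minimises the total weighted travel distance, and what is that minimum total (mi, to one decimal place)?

Total weighted distance at each candidate:
  West (0, 2): total = 1756.5
  South (6, 4): total = 888.7
  East (14, 10): total = 1442.4
  North (11, 3): total = 1012.4
Minimum is at South with total 888.7 mi.

South, total 888.7 mi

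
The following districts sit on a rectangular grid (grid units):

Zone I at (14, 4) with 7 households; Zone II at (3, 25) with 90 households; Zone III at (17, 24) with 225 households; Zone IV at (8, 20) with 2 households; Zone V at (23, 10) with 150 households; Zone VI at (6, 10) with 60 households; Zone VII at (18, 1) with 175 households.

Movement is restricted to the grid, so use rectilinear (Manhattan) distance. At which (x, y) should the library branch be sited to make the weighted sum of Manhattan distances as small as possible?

Manhattan distance separates: Σwᵢ(|x−xᵢ|+|y−yᵢ|) = Σwᵢ|x−xᵢ| + Σwᵢ|y−yᵢ|, so x and y are optimised independently as 1-D weighted medians.
Total weight W = 709; half = 354.5.
x-coordinate, sorted with cumulative weight:
  x=3 (Zone II, w=90) cum 90
  x=6 (Zone VI, w=60) cum 150
  x=8 (Zone IV, w=2) cum 152
  x=14 (Zone I, w=7) cum 159
  x=17 (Zone III, w=225) cum 384  ← median
  x=18 (Zone VII, w=175) cum 559
  x=23 (Zone V, w=150) cum 709
⇒ x* = 17
y-coordinate, sorted with cumulative weight:
  y=1 (Zone VII, w=175) cum 175
  y=4 (Zone I, w=7) cum 182
  y=10 (Zone V, w=150) cum 332
  y=10 (Zone VI, w=60) cum 392  ← median
  y=20 (Zone IV, w=2) cum 394
  y=24 (Zone III, w=225) cum 619
  y=25 (Zone II, w=90) cum 709
⇒ y* = 10

(17, 10)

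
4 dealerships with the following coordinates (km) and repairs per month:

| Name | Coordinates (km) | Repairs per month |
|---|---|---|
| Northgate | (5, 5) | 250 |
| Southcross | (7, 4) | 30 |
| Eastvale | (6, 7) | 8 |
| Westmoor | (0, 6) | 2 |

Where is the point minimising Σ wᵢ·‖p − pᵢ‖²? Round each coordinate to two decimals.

(5.20, 4.96)

The minimiser of Σwᵢ‖p−pᵢ‖² is the weighted centroid p* = (Σwᵢpᵢ)/(Σwᵢ).
Σwᵢ = 290.
Σwᵢxᵢ = 250·5 + 30·7 + 8·6 + 2·0 = 1508.
Σwᵢyᵢ = 250·5 + 30·4 + 8·7 + 2·6 = 1438.
x* = 1508/290 = 5.20, y* = 1438/290 = 4.96.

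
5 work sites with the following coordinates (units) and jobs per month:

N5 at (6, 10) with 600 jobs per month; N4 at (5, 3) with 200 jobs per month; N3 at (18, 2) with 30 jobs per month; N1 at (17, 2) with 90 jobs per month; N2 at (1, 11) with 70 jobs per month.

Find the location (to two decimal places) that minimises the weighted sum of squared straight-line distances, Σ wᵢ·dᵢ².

(6.81, 7.69)

The minimiser of Σwᵢ‖p−pᵢ‖² is the weighted centroid p* = (Σwᵢpᵢ)/(Σwᵢ).
Σwᵢ = 990.
Σwᵢxᵢ = 600·6 + 200·5 + 30·18 + 90·17 + 70·1 = 6740.
Σwᵢyᵢ = 600·10 + 200·3 + 30·2 + 90·2 + 70·11 = 7610.
x* = 6740/990 = 6.81, y* = 7610/990 = 7.69.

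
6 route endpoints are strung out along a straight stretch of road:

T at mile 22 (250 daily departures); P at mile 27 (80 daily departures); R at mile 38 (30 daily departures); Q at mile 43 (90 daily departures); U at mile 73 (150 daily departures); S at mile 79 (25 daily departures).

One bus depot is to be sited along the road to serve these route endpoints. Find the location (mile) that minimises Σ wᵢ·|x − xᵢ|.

For a sum of weighted absolute distances on a line, the optimum is the weighted median (not the mean). Total weight W = 625; half-weight = 312.5.
Sort by position and accumulate weight:
  mile 22 (T, w=250) → cum 250
  mile 27 (P, w=80) → cum 330  ≥ 312.5 → median here
  mile 38 (R, w=30) → cum 360
  mile 43 (Q, w=90) → cum 450
  mile 73 (U, w=150) → cum 600
  mile 79 (S, w=25) → cum 625
Optimal location: mile 27.

x = 27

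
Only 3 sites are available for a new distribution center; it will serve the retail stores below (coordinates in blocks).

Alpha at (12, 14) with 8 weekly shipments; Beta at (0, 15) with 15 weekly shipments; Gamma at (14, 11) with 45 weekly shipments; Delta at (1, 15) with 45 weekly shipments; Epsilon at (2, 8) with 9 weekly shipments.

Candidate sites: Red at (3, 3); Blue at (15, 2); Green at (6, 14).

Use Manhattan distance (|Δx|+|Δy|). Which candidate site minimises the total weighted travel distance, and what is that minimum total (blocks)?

Total weighted distance at each candidate:
  Red (3, 3): total = 1924
  Blue (15, 2): total = 2376
  Green (6, 14): total = 1008
Minimum is at Green with total 1008 blocks.

Green, total 1008 blocks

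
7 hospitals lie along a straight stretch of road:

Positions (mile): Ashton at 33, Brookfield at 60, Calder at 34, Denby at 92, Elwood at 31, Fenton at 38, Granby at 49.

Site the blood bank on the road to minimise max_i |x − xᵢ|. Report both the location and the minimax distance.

The 1-center on a line is the midpoint of the two extreme points: leftmost at 31, rightmost at 92.
Optimal location = (31 + 92)/2 = 61.5; maximum distance = (92 − 31)/2 = 30.5.

location 61.5, max distance 30.5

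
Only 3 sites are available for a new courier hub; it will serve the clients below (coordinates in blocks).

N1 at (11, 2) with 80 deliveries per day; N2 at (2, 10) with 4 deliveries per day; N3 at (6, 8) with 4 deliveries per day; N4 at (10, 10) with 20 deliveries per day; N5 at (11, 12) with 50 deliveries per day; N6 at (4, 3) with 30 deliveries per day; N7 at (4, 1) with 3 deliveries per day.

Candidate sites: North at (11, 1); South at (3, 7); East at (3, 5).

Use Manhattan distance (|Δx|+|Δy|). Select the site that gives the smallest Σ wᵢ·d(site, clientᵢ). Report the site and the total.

Total weighted distance at each candidate:
  North (11, 1): total = 1241
  South (3, 7): total = 2093
  East (3, 5): total = 2023
Minimum is at North with total 1241 blocks.

North, total 1241 blocks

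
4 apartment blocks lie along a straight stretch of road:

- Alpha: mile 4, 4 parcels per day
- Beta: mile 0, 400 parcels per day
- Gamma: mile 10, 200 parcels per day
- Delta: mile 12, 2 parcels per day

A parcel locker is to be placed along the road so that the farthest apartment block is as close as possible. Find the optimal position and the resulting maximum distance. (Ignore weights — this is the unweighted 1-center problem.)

The 1-center on a line is the midpoint of the two extreme points: leftmost at 0, rightmost at 12.
Optimal location = (0 + 12)/2 = 6; maximum distance = (12 − 0)/2 = 6.

location 6, max distance 6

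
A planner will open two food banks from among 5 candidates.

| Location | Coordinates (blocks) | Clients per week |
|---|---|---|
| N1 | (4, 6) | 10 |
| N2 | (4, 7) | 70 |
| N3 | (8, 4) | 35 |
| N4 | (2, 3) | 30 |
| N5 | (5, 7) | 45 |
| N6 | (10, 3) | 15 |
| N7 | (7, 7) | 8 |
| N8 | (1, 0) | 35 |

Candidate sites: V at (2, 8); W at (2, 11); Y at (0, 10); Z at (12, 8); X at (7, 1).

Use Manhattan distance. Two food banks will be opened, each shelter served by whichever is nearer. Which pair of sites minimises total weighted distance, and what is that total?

Evaluate every pair (each demand assigned to the nearer of the two):
  {V, X}: total = 1088
  {V, Z}: total = 1328
  {V, W}: total = 1488
  {V, Y}: total = 1488
  {W, X}: total = 1523
  {Y, X}: total = 1648
  {Z, X}: total = 1788
  {W, Z}: total = 1898
  {Y, Z}: total = 2018
  {W, Y}: total = 2197
Best pair: {V, X} with total 1088.

{V, X}, total 1088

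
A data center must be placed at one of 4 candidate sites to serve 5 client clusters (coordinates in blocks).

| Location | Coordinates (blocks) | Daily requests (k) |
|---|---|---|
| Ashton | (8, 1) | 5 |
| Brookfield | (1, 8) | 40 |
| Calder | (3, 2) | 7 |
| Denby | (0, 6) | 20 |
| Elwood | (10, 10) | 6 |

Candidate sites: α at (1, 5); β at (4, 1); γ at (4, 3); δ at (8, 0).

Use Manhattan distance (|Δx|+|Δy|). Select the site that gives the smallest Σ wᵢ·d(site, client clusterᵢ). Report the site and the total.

α, total 334 blocks

Total weighted distance at each candidate:
  α (1, 5): total = 334
  β (4, 1): total = 704
  γ (4, 3): total = 582
  δ (8, 0): total = 1006
Minimum is at α with total 334 blocks.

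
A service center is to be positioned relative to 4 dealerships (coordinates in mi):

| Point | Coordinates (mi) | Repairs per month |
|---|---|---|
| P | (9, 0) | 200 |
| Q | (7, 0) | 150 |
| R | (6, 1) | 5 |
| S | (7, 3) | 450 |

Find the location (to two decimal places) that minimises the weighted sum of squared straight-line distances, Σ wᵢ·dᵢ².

The minimiser of Σwᵢ‖p−pᵢ‖² is the weighted centroid p* = (Σwᵢpᵢ)/(Σwᵢ).
Σwᵢ = 805.
Σwᵢxᵢ = 200·9 + 150·7 + 5·6 + 450·7 = 6030.
Σwᵢyᵢ = 200·0 + 150·0 + 5·1 + 450·3 = 1355.
x* = 6030/805 = 7.49, y* = 1355/805 = 1.68.

(7.49, 1.68)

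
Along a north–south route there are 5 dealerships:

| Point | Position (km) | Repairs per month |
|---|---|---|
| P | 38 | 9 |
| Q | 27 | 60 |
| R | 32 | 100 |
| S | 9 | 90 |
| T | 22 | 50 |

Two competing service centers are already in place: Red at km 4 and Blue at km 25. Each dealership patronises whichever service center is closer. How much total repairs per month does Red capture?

The indifferent point is the midpoint (4+25)/2 = 14.5; dealerships left of it (closer to Red at 4) go to Red, those right go to Blue.
  S at 9 (w=90) → Red
  T at 22 (w=50) → Blue
  Q at 27 (w=60) → Blue
  R at 32 (w=100) → Blue
  P at 38 (w=9) → Blue
Red captures 90; Blue captures 219.

90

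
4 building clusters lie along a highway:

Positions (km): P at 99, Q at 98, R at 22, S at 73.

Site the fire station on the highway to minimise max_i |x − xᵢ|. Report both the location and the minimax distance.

location 60.5, max distance 38.5

The 1-center on a line is the midpoint of the two extreme points: leftmost at 22, rightmost at 99.
Optimal location = (22 + 99)/2 = 60.5; maximum distance = (99 − 22)/2 = 38.5.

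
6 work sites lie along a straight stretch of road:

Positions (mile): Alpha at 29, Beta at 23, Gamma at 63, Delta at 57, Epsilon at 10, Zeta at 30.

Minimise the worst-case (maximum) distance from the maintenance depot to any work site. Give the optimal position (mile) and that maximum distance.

The 1-center on a line is the midpoint of the two extreme points: leftmost at 10, rightmost at 63.
Optimal location = (10 + 63)/2 = 36.5; maximum distance = (63 − 10)/2 = 26.5.

location 36.5, max distance 26.5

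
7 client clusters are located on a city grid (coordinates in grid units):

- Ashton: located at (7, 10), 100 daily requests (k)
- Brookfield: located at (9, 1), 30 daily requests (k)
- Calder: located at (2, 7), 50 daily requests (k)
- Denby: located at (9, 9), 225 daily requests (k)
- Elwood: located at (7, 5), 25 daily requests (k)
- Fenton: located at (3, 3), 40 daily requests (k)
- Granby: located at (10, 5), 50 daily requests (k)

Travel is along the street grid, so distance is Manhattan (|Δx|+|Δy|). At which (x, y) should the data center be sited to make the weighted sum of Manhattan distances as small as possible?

(9, 9)

Manhattan distance separates: Σwᵢ(|x−xᵢ|+|y−yᵢ|) = Σwᵢ|x−xᵢ| + Σwᵢ|y−yᵢ|, so x and y are optimised independently as 1-D weighted medians.
Total weight W = 520; half = 260.
x-coordinate, sorted with cumulative weight:
  x=2 (Calder, w=50) cum 50
  x=3 (Fenton, w=40) cum 90
  x=7 (Ashton, w=100) cum 190
  x=7 (Elwood, w=25) cum 215
  x=9 (Brookfield, w=30) cum 245
  x=9 (Denby, w=225) cum 470  ← median
  x=10 (Granby, w=50) cum 520
⇒ x* = 9
y-coordinate, sorted with cumulative weight:
  y=1 (Brookfield, w=30) cum 30
  y=3 (Fenton, w=40) cum 70
  y=5 (Elwood, w=25) cum 95
  y=5 (Granby, w=50) cum 145
  y=7 (Calder, w=50) cum 195
  y=9 (Denby, w=225) cum 420  ← median
  y=10 (Ashton, w=100) cum 520
⇒ y* = 9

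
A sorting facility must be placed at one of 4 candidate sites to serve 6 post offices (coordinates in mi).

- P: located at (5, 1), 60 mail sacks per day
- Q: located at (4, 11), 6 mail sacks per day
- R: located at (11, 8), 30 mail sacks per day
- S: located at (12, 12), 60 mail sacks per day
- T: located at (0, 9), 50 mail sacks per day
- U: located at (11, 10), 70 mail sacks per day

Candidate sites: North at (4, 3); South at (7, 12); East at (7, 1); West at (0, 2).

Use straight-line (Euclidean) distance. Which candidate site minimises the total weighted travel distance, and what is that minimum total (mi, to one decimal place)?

South, total 1853.3 mi

Total weighted distance at each candidate:
  North (4, 3): total = 2216.2
  South (7, 12): total = 1853.3
  East (7, 1): total = 2370.4
  West (0, 2): total = 2980.3
Minimum is at South with total 1853.3 mi.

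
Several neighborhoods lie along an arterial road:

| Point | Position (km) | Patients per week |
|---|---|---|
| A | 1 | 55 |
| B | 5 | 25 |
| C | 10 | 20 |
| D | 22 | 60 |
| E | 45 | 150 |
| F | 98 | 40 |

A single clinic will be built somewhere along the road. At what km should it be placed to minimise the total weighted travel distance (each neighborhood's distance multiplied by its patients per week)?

x = 45

For a sum of weighted absolute distances on a line, the optimum is the weighted median (not the mean). Total weight W = 350; half-weight = 175.
Sort by position and accumulate weight:
  km 1 (A, w=55) → cum 55
  km 5 (B, w=25) → cum 80
  km 10 (C, w=20) → cum 100
  km 22 (D, w=60) → cum 160
  km 45 (E, w=150) → cum 310  ≥ 175 → median here
  km 98 (F, w=40) → cum 350
Optimal location: km 45.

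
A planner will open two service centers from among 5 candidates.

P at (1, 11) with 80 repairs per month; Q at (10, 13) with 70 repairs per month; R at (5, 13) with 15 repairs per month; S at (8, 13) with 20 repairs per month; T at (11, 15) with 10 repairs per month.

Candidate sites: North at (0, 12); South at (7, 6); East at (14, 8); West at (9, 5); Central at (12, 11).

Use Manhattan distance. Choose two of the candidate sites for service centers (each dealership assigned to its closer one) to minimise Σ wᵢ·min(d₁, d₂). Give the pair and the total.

Evaluate every pair (each demand assigned to the nearer of the two):
  {North, Central}: total = 700
  {North, East}: total = 1160
  {North, West}: total = 1180
  {North, South}: total = 1240
  {South, Central}: total = 1465
  {East, Central}: total = 1465
  {West, Central}: total = 1465
  {South, East}: total = 1905
  {South, West}: total = 1925
  {East, West}: total = 2210
Best pair: {North, Central} with total 700.

{North, Central}, total 700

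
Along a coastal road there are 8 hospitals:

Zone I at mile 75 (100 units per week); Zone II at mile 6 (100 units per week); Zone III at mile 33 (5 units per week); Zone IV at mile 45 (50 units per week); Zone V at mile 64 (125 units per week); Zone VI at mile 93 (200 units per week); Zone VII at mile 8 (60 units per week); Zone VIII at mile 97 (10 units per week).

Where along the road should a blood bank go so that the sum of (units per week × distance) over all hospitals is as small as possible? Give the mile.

For a sum of weighted absolute distances on a line, the optimum is the weighted median (not the mean). Total weight W = 650; half-weight = 325.
Sort by position and accumulate weight:
  mile 6 (Zone II, w=100) → cum 100
  mile 8 (Zone VII, w=60) → cum 160
  mile 33 (Zone III, w=5) → cum 165
  mile 45 (Zone IV, w=50) → cum 215
  mile 64 (Zone V, w=125) → cum 340  ≥ 325 → median here
  mile 75 (Zone I, w=100) → cum 440
  mile 93 (Zone VI, w=200) → cum 640
  mile 97 (Zone VIII, w=10) → cum 650
Optimal location: mile 64.

x = 64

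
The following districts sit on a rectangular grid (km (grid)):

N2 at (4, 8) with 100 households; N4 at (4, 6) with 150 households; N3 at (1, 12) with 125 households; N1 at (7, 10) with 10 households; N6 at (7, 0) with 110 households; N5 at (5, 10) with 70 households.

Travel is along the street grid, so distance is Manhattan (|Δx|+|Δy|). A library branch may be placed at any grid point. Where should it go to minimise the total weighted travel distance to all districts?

Manhattan distance separates: Σwᵢ(|x−xᵢ|+|y−yᵢ|) = Σwᵢ|x−xᵢ| + Σwᵢ|y−yᵢ|, so x and y are optimised independently as 1-D weighted medians.
Total weight W = 565; half = 282.5.
x-coordinate, sorted with cumulative weight:
  x=1 (N3, w=125) cum 125
  x=4 (N2, w=100) cum 225
  x=4 (N4, w=150) cum 375  ← median
  x=5 (N5, w=70) cum 445
  x=7 (N1, w=10) cum 455
  x=7 (N6, w=110) cum 565
⇒ x* = 4
y-coordinate, sorted with cumulative weight:
  y=0 (N6, w=110) cum 110
  y=6 (N4, w=150) cum 260
  y=8 (N2, w=100) cum 360  ← median
  y=10 (N1, w=10) cum 370
  y=10 (N5, w=70) cum 440
  y=12 (N3, w=125) cum 565
⇒ y* = 8

(4, 8)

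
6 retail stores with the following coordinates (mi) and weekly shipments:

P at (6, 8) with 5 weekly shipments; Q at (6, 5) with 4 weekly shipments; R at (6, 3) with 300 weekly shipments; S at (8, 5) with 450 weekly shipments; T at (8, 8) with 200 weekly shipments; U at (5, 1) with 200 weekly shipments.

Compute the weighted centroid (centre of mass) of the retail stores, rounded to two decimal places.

(6.95, 4.32)

The minimiser of Σwᵢ‖p−pᵢ‖² is the weighted centroid p* = (Σwᵢpᵢ)/(Σwᵢ).
Σwᵢ = 1159.
Σwᵢxᵢ = 5·6 + 4·6 + 300·6 + 450·8 + 200·8 + 200·5 = 8054.
Σwᵢyᵢ = 5·8 + 4·5 + 300·3 + 450·5 + 200·8 + 200·1 = 5010.
x* = 8054/1159 = 6.95, y* = 5010/1159 = 4.32.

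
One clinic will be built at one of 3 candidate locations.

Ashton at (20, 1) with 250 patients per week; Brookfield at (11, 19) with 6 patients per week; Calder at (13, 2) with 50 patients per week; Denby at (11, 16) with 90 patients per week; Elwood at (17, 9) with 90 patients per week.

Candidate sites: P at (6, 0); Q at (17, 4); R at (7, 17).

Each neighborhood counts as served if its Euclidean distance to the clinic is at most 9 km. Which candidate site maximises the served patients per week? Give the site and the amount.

Q, covering 390

Coverage radius r = 9 km; a point is covered iff (Δx)²+(Δy)² ≤ 9² = 81.
  P (6, 0): covers {Calder} → 50
  Q (17, 4): covers {Ashton, Calder, Elwood} → 390
  R (7, 17): covers {Brookfield, Denby} → 96
Maximum coverage at Q: 390 patients per week.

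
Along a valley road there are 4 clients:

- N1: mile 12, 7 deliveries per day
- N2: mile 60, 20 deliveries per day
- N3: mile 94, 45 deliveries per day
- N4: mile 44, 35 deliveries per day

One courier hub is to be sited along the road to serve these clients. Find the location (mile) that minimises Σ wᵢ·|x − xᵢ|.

For a sum of weighted absolute distances on a line, the optimum is the weighted median (not the mean). Total weight W = 107; half-weight = 53.5.
Sort by position and accumulate weight:
  mile 12 (N1, w=7) → cum 7
  mile 44 (N4, w=35) → cum 42
  mile 60 (N2, w=20) → cum 62  ≥ 53.5 → median here
  mile 94 (N3, w=45) → cum 107
Optimal location: mile 60.

x = 60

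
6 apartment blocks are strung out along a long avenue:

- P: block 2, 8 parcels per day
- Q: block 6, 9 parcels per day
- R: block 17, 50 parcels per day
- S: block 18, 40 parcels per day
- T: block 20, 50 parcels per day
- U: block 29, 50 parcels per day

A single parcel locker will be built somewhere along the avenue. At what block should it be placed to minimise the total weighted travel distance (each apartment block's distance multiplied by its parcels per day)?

For a sum of weighted absolute distances on a line, the optimum is the weighted median (not the mean). Total weight W = 207; half-weight = 103.5.
Sort by position and accumulate weight:
  block 2 (P, w=8) → cum 8
  block 6 (Q, w=9) → cum 17
  block 17 (R, w=50) → cum 67
  block 18 (S, w=40) → cum 107  ≥ 103.5 → median here
  block 20 (T, w=50) → cum 157
  block 29 (U, w=50) → cum 207
Optimal location: block 18.

x = 18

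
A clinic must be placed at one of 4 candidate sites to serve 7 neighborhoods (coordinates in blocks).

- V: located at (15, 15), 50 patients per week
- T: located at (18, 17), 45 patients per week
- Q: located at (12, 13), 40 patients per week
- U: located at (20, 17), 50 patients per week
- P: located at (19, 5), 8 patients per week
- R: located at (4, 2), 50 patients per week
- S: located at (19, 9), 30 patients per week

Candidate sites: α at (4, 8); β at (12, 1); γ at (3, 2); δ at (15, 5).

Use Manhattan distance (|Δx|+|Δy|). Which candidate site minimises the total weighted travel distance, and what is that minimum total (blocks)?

δ, total 3437 blocks

Total weighted distance at each candidate:
  α (4, 8): total = 4629
  β (12, 1): total = 4508
  γ (3, 2): total = 5892
  δ (15, 5): total = 3437
Minimum is at δ with total 3437 blocks.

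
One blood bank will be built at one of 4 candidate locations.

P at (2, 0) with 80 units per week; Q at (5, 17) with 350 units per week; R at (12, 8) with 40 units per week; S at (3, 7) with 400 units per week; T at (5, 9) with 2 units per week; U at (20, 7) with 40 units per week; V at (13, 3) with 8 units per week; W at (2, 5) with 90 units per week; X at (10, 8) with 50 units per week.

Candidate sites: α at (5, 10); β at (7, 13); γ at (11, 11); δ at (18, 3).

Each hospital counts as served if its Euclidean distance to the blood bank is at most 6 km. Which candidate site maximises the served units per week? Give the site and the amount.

Coverage radius r = 6 km; a point is covered iff (Δx)²+(Δy)² ≤ 6² = 36.
  α (5, 10): covers {S, T, W, X} → 542
  β (7, 13): covers {Q, T, X} → 402
  γ (11, 11): covers {R, X} → 90
  δ (18, 3): covers {U, V} → 48
Maximum coverage at α: 542 units per week.

α, covering 542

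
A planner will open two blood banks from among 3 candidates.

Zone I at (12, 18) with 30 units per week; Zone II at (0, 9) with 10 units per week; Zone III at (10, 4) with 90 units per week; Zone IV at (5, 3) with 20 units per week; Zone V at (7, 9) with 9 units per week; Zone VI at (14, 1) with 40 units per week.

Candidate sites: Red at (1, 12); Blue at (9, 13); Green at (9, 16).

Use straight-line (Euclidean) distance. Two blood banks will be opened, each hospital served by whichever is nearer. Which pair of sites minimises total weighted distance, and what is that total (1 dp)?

Evaluate every pair (each demand assigned to the nearer of the two):
  {Red, Blue}: total = 1778.8
  {Blue, Green}: total = 1797.3
  {Red, Green}: total = 2113.3
Best pair: {Red, Blue} with total 1778.8.

{Red, Blue}, total 1778.8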